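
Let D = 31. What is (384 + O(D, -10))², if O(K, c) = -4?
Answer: 144400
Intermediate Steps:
(384 + O(D, -10))² = (384 - 4)² = 380² = 144400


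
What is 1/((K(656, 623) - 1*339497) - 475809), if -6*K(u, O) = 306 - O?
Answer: -6/4891519 ≈ -1.2266e-6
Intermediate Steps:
K(u, O) = -51 + O/6 (K(u, O) = -(306 - O)/6 = -51 + O/6)
1/((K(656, 623) - 1*339497) - 475809) = 1/(((-51 + (1/6)*623) - 1*339497) - 475809) = 1/(((-51 + 623/6) - 339497) - 475809) = 1/((317/6 - 339497) - 475809) = 1/(-2036665/6 - 475809) = 1/(-4891519/6) = -6/4891519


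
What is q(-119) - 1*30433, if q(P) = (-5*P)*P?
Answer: -101238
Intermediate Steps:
q(P) = -5*P²
q(-119) - 1*30433 = -5*(-119)² - 1*30433 = -5*14161 - 30433 = -70805 - 30433 = -101238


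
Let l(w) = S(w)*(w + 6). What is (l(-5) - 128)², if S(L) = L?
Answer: 17689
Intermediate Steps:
l(w) = w*(6 + w) (l(w) = w*(w + 6) = w*(6 + w))
(l(-5) - 128)² = (-5*(6 - 5) - 128)² = (-5*1 - 128)² = (-5 - 128)² = (-133)² = 17689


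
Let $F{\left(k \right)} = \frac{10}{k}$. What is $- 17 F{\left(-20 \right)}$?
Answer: $\frac{17}{2} \approx 8.5$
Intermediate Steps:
$- 17 F{\left(-20 \right)} = - 17 \frac{10}{-20} = - 17 \cdot 10 \left(- \frac{1}{20}\right) = \left(-17\right) \left(- \frac{1}{2}\right) = \frac{17}{2}$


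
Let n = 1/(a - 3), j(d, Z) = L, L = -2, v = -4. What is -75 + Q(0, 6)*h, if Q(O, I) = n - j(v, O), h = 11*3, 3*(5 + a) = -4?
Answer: -351/28 ≈ -12.536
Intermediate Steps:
a = -19/3 (a = -5 + (⅓)*(-4) = -5 - 4/3 = -19/3 ≈ -6.3333)
j(d, Z) = -2
n = -3/28 (n = 1/(-19/3 - 3) = 1/(-28/3) = -3/28 ≈ -0.10714)
h = 33
Q(O, I) = 53/28 (Q(O, I) = -3/28 - 1*(-2) = -3/28 + 2 = 53/28)
-75 + Q(0, 6)*h = -75 + (53/28)*33 = -75 + 1749/28 = -351/28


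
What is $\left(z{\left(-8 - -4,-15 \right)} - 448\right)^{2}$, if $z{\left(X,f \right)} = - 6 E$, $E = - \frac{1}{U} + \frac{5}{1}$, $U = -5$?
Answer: $\frac{5740816}{25} \approx 2.2963 \cdot 10^{5}$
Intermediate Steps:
$E = \frac{26}{5}$ ($E = - \frac{1}{-5} + \frac{5}{1} = \left(-1\right) \left(- \frac{1}{5}\right) + 5 \cdot 1 = \frac{1}{5} + 5 = \frac{26}{5} \approx 5.2$)
$z{\left(X,f \right)} = - \frac{156}{5}$ ($z{\left(X,f \right)} = \left(-6\right) \frac{26}{5} = - \frac{156}{5}$)
$\left(z{\left(-8 - -4,-15 \right)} - 448\right)^{2} = \left(- \frac{156}{5} - 448\right)^{2} = \left(- \frac{2396}{5}\right)^{2} = \frac{5740816}{25}$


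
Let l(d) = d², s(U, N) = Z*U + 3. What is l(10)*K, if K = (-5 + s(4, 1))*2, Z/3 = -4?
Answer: -10000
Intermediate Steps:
Z = -12 (Z = 3*(-4) = -12)
s(U, N) = 3 - 12*U (s(U, N) = -12*U + 3 = 3 - 12*U)
K = -100 (K = (-5 + (3 - 12*4))*2 = (-5 + (3 - 48))*2 = (-5 - 45)*2 = -50*2 = -100)
l(10)*K = 10²*(-100) = 100*(-100) = -10000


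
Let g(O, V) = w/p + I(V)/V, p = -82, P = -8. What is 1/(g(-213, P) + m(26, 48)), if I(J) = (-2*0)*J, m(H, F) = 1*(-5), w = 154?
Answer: -41/282 ≈ -0.14539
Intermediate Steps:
m(H, F) = -5
I(J) = 0 (I(J) = 0*J = 0)
g(O, V) = -77/41 (g(O, V) = 154/(-82) + 0/V = 154*(-1/82) + 0 = -77/41 + 0 = -77/41)
1/(g(-213, P) + m(26, 48)) = 1/(-77/41 - 5) = 1/(-282/41) = -41/282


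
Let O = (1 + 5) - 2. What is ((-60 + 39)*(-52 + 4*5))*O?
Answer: 2688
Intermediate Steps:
O = 4 (O = 6 - 2 = 4)
((-60 + 39)*(-52 + 4*5))*O = ((-60 + 39)*(-52 + 4*5))*4 = -21*(-52 + 20)*4 = -21*(-32)*4 = 672*4 = 2688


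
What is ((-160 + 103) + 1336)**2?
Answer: 1635841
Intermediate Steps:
((-160 + 103) + 1336)**2 = (-57 + 1336)**2 = 1279**2 = 1635841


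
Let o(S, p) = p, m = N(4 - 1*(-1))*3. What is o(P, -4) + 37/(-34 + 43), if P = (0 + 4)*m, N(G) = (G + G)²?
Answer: ⅑ ≈ 0.11111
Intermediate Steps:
N(G) = 4*G² (N(G) = (2*G)² = 4*G²)
m = 300 (m = (4*(4 - 1*(-1))²)*3 = (4*(4 + 1)²)*3 = (4*5²)*3 = (4*25)*3 = 100*3 = 300)
P = 1200 (P = (0 + 4)*300 = 4*300 = 1200)
o(P, -4) + 37/(-34 + 43) = -4 + 37/(-34 + 43) = -4 + 37/9 = ⅑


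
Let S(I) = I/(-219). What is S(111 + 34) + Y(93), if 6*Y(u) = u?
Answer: 6499/438 ≈ 14.838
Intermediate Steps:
S(I) = -I/219 (S(I) = I*(-1/219) = -I/219)
Y(u) = u/6
S(111 + 34) + Y(93) = -(111 + 34)/219 + (1/6)*93 = -1/219*145 + 31/2 = -145/219 + 31/2 = 6499/438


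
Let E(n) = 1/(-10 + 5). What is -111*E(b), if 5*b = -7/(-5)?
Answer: 111/5 ≈ 22.200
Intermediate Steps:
b = 7/25 (b = (-7/(-5))/5 = (-7*(-⅕))/5 = (⅕)*(7/5) = 7/25 ≈ 0.28000)
E(n) = -⅕ (E(n) = 1/(-5) = -⅕)
-111*E(b) = -111*(-⅕) = 111/5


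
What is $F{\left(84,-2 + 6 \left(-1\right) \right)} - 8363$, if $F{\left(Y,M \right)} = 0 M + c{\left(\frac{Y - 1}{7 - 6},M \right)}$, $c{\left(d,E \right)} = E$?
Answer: $-8371$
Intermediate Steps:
$F{\left(Y,M \right)} = M$ ($F{\left(Y,M \right)} = 0 M + M = 0 + M = M$)
$F{\left(84,-2 + 6 \left(-1\right) \right)} - 8363 = \left(-2 + 6 \left(-1\right)\right) - 8363 = \left(-2 - 6\right) - 8363 = -8 - 8363 = -8371$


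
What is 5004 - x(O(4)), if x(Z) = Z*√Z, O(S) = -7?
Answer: 5004 + 7*I*√7 ≈ 5004.0 + 18.52*I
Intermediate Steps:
x(Z) = Z^(3/2)
5004 - x(O(4)) = 5004 - (-7)^(3/2) = 5004 - (-7)*I*√7 = 5004 + 7*I*√7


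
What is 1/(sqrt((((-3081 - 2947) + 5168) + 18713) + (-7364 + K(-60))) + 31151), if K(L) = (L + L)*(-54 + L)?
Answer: 31151/970360632 - sqrt(24169)/970360632 ≈ 3.1942e-5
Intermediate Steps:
K(L) = 2*L*(-54 + L) (K(L) = (2*L)*(-54 + L) = 2*L*(-54 + L))
1/(sqrt((((-3081 - 2947) + 5168) + 18713) + (-7364 + K(-60))) + 31151) = 1/(sqrt((((-3081 - 2947) + 5168) + 18713) + (-7364 + 2*(-60)*(-54 - 60))) + 31151) = 1/(sqrt(((-6028 + 5168) + 18713) + (-7364 + 2*(-60)*(-114))) + 31151) = 1/(sqrt((-860 + 18713) + (-7364 + 13680)) + 31151) = 1/(sqrt(17853 + 6316) + 31151) = 1/(sqrt(24169) + 31151) = 1/(31151 + sqrt(24169))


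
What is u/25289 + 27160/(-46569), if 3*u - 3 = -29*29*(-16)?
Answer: -25153957/61983339 ≈ -0.40582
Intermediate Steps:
u = 13459/3 (u = 1 + (-29*29*(-16))/3 = 1 + (-841*(-16))/3 = 1 + (1/3)*13456 = 1 + 13456/3 = 13459/3 ≈ 4486.3)
u/25289 + 27160/(-46569) = (13459/3)/25289 + 27160/(-46569) = (13459/3)*(1/25289) + 27160*(-1/46569) = 13459/75867 - 27160/46569 = -25153957/61983339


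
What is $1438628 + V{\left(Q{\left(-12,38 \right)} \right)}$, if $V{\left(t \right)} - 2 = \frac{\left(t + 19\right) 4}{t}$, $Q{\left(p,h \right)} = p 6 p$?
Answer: $\frac{310744963}{216} \approx 1.4386 \cdot 10^{6}$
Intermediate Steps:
$Q{\left(p,h \right)} = 6 p^{2}$ ($Q{\left(p,h \right)} = 6 p p = 6 p^{2}$)
$V{\left(t \right)} = 2 + \frac{76 + 4 t}{t}$ ($V{\left(t \right)} = 2 + \frac{\left(t + 19\right) 4}{t} = 2 + \frac{\left(19 + t\right) 4}{t} = 2 + \frac{76 + 4 t}{t}$)
$1438628 + V{\left(Q{\left(-12,38 \right)} \right)} = 1438628 + \left(6 + \frac{76}{6 \left(-12\right)^{2}}\right) = 1438628 + \left(6 + \frac{76}{6 \cdot 144}\right) = 1438628 + \left(6 + \frac{76}{864}\right) = 1438628 + \left(6 + 76 \cdot \frac{1}{864}\right) = 1438628 + \left(6 + \frac{19}{216}\right) = 1438628 + \frac{1315}{216} = \frac{310744963}{216}$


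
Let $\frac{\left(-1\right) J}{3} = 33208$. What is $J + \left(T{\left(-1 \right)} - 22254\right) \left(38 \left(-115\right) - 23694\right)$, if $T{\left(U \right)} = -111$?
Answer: $627551736$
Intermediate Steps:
$J = -99624$ ($J = \left(-3\right) 33208 = -99624$)
$J + \left(T{\left(-1 \right)} - 22254\right) \left(38 \left(-115\right) - 23694\right) = -99624 + \left(-111 - 22254\right) \left(38 \left(-115\right) - 23694\right) = -99624 - 22365 \left(-4370 - 23694\right) = -99624 - -627651360 = -99624 + 627651360 = 627551736$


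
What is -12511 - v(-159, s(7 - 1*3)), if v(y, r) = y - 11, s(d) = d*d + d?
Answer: -12341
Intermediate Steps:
s(d) = d + d**2 (s(d) = d**2 + d = d + d**2)
v(y, r) = -11 + y
-12511 - v(-159, s(7 - 1*3)) = -12511 - (-11 - 159) = -12511 - 1*(-170) = -12511 + 170 = -12341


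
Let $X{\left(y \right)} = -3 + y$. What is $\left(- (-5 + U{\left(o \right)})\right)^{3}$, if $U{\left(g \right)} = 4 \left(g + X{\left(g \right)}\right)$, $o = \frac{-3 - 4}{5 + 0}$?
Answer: $\frac{2803221}{125} \approx 22426.0$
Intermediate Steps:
$o = - \frac{7}{5} \approx -1.4$
$U{\left(g \right)} = -12 + 8 g$ ($U{\left(g \right)} = 4 \left(g + \left(-3 + g\right)\right) = 4 \left(-3 + 2 g\right) = -12 + 8 g$)
$\left(- (-5 + U{\left(o \right)})\right)^{3} = \left(- (-5 + \left(-12 + 8 \left(- \frac{7}{5}\right)\right))\right)^{3} = \left(- (-5 - \frac{116}{5})\right)^{3} = \left(\left(-1\right) \left(- \frac{141}{5}\right)\right)^{3} = \left(\frac{141}{5}\right)^{3} = \frac{2803221}{125}$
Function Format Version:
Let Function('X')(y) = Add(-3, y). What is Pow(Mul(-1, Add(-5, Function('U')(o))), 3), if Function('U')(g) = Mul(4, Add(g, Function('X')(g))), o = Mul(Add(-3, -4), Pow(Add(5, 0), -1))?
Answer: Rational(2803221, 125) ≈ 22426.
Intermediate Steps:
o = Rational(-7, 5) (o = Mul(-7, Pow(5, -1)) = Mul(-7, Rational(1, 5)) = Rational(-7, 5) ≈ -1.4000)
Function('U')(g) = Add(-12, Mul(8, g)) (Function('U')(g) = Mul(4, Add(g, Add(-3, g))) = Mul(4, Add(-3, Mul(2, g))) = Add(-12, Mul(8, g)))
Pow(Mul(-1, Add(-5, Function('U')(o))), 3) = Pow(Mul(-1, Add(-5, Add(-12, Mul(8, Rational(-7, 5))))), 3) = Pow(Mul(-1, Add(-5, Add(-12, Rational(-56, 5)))), 3) = Pow(Mul(-1, Add(-5, Rational(-116, 5))), 3) = Pow(Mul(-1, Rational(-141, 5)), 3) = Pow(Rational(141, 5), 3) = Rational(2803221, 125)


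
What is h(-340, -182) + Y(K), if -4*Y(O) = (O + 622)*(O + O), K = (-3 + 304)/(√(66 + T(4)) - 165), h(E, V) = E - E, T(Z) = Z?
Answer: 167277851671/294957610 + 505411508*√70/147478805 ≈ 595.80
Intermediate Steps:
h(E, V) = 0
K = 301/(-165 + √70) (K = (-3 + 304)/(√(66 + 4) - 165) = 301/(√70 - 165) = 301/(-165 + √70) ≈ -1.9217)
Y(O) = -O*(622 + O)/2 (Y(O) = -(O + 622)*(O + O)/4 = -(622 + O)*2*O/4 = -O*(622 + O)/2)
h(-340, -182) + Y(K) = 0 - (-9933/5431 - 301*√70/27155)*(622 + (-9933/5431 - 301*√70/27155))/2 = 0 - (-9933/5431 - 301*√70/27155)*(3368149/5431 - 301*√70/27155)/2 = -(-9933/5431 - 301*√70/27155)*(3368149/5431 - 301*√70/27155)/2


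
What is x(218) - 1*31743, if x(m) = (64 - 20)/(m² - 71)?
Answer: -1506300535/47453 ≈ -31743.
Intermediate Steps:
x(m) = 44/(-71 + m²)
x(218) - 1*31743 = 44/(-71 + 218²) - 1*31743 = 44/(-71 + 47524) - 31743 = 44/47453 - 31743 = -1506300535/47453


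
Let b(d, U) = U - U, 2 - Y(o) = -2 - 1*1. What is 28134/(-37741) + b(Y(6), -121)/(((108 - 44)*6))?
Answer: -28134/37741 ≈ -0.74545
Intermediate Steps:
Y(o) = 5 (Y(o) = 2 - (-2 - 1*1) = 2 - (-2 - 1) = 2 - 1*(-3) = 2 + 3 = 5)
b(d, U) = 0
28134/(-37741) + b(Y(6), -121)/(((108 - 44)*6)) = 28134/(-37741) + 0/(((108 - 44)*6)) = 28134*(-1/37741) + 0/((64*6)) = -28134/37741 + 0/384 = -28134/37741 + 0*(1/384) = -28134/37741 + 0 = -28134/37741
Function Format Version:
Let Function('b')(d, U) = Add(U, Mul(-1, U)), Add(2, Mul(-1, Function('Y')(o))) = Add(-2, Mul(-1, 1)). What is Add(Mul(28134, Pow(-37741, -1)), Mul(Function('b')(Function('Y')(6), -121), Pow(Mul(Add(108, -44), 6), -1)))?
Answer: Rational(-28134, 37741) ≈ -0.74545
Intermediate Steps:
Function('Y')(o) = 5 (Function('Y')(o) = Add(2, Mul(-1, Add(-2, Mul(-1, 1)))) = Add(2, Mul(-1, Add(-2, -1))) = Add(2, Mul(-1, -3)) = Add(2, 3) = 5)
Function('b')(d, U) = 0
Add(Mul(28134, Pow(-37741, -1)), Mul(Function('b')(Function('Y')(6), -121), Pow(Mul(Add(108, -44), 6), -1))) = Add(Mul(28134, Pow(-37741, -1)), Mul(0, Pow(Mul(Add(108, -44), 6), -1))) = Add(Mul(28134, Rational(-1, 37741)), Mul(0, Pow(Mul(64, 6), -1))) = Add(Rational(-28134, 37741), Mul(0, Pow(384, -1))) = Add(Rational(-28134, 37741), Mul(0, Rational(1, 384))) = Add(Rational(-28134, 37741), 0) = Rational(-28134, 37741)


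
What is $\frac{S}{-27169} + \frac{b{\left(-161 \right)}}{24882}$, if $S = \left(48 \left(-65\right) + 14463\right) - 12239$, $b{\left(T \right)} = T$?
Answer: $\frac{17920063}{676019058} \approx 0.026508$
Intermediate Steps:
$S = -896$ ($S = \left(-3120 + 14463\right) - 12239 = 11343 - 12239 = -896$)
$\frac{S}{-27169} + \frac{b{\left(-161 \right)}}{24882} = - \frac{896}{-27169} - \frac{161}{24882} = \left(-896\right) \left(- \frac{1}{27169}\right) - \frac{161}{24882} = \frac{896}{27169} - \frac{161}{24882} = \frac{17920063}{676019058}$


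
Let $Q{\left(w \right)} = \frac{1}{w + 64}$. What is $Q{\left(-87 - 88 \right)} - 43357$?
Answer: $- \frac{4812628}{111} \approx -43357.0$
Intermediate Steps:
$Q{\left(w \right)} = \frac{1}{64 + w}$
$Q{\left(-87 - 88 \right)} - 43357 = \frac{1}{64 - 175} - 43357 = \frac{1}{-111} - 43357 = - \frac{1}{111} - 43357 = - \frac{4812628}{111}$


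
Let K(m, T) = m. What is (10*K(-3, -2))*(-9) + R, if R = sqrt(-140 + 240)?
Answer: 280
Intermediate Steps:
R = 10 (R = sqrt(100) = 10)
(10*K(-3, -2))*(-9) + R = (10*(-3))*(-9) + 10 = -30*(-9) + 10 = 270 + 10 = 280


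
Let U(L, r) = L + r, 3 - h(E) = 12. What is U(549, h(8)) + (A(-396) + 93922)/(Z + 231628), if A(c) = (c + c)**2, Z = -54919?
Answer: 96144046/176709 ≈ 544.08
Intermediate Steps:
A(c) = 4*c**2 (A(c) = (2*c)**2 = 4*c**2)
h(E) = -9 (h(E) = 3 - 1*12 = 3 - 12 = -9)
U(549, h(8)) + (A(-396) + 93922)/(Z + 231628) = (549 - 9) + (4*(-396)**2 + 93922)/(-54919 + 231628) = 540 + (4*156816 + 93922)/176709 = 540 + (627264 + 93922)*(1/176709) = 540 + 721186*(1/176709) = 540 + 721186/176709 = 96144046/176709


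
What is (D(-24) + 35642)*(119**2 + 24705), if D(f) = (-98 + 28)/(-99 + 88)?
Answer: 15240602312/11 ≈ 1.3855e+9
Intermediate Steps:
D(f) = 70/11 (D(f) = -70/(-11) = -70*(-1/11) = 70/11)
(D(-24) + 35642)*(119**2 + 24705) = (70/11 + 35642)*(119**2 + 24705) = 392132*(14161 + 24705)/11 = (392132/11)*38866 = 15240602312/11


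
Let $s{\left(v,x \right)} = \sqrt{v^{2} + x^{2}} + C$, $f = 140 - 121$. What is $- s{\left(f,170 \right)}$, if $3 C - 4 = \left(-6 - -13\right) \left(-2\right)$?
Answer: $\frac{10}{3} - \sqrt{29261} \approx -167.73$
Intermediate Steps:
$f = 19$ ($f = 140 - 121 = 19$)
$C = - \frac{10}{3}$ ($C = \frac{4}{3} + \frac{\left(-6 - -13\right) \left(-2\right)}{3} = \frac{4}{3} + \frac{\left(-6 + 13\right) \left(-2\right)}{3} = \frac{4}{3} + \frac{7 \left(-2\right)}{3} = \frac{4}{3} + \frac{1}{3} \left(-14\right) = \frac{4}{3} - \frac{14}{3} = - \frac{10}{3} \approx -3.3333$)
$s{\left(v,x \right)} = - \frac{10}{3} + \sqrt{v^{2} + x^{2}}$ ($s{\left(v,x \right)} = \sqrt{v^{2} + x^{2}} - \frac{10}{3} = - \frac{10}{3} + \sqrt{v^{2} + x^{2}}$)
$- s{\left(f,170 \right)} = - (- \frac{10}{3} + \sqrt{19^{2} + 170^{2}}) = - (- \frac{10}{3} + \sqrt{361 + 28900}) = - (- \frac{10}{3} + \sqrt{29261}) = \frac{10}{3} - \sqrt{29261}$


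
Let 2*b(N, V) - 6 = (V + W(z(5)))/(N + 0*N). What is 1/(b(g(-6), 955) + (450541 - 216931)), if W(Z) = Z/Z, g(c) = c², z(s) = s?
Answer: 18/4205273 ≈ 4.2803e-6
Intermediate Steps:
W(Z) = 1
b(N, V) = 3 + (1 + V)/(2*N) (b(N, V) = 3 + ((V + 1)/(N + 0*N))/2 = 3 + ((1 + V)/(N + 0))/2 = 3 + ((1 + V)/N)/2 = 3 + (1 + V)/(2*N))
1/(b(g(-6), 955) + (450541 - 216931)) = 1/((1 + 955 + 6*(-6)²)/(2*((-6)²)) + (450541 - 216931)) = 1/((½)*(1 + 955 + 6*36)/36 + 233610) = 1/((½)*(1/36)*(1 + 955 + 216) + 233610) = 1/((½)*(1/36)*1172 + 233610) = 1/(293/18 + 233610) = 1/(4205273/18) = 18/4205273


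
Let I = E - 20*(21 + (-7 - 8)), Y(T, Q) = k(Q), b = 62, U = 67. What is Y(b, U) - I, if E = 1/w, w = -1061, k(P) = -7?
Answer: 119894/1061 ≈ 113.00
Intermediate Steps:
Y(T, Q) = -7
E = -1/1061 (E = 1/(-1061) = -1/1061 ≈ -0.00094251)
I = -127321/1061 (I = -1/1061 - 20*(21 + (-7 - 8)) = -1/1061 - 20*(21 - 15) = -1/1061 - 20*6 = -1/1061 - 120 = -127321/1061 ≈ -120.00)
Y(b, U) - I = -7 - 1*(-127321/1061) = -7 + 127321/1061 = 119894/1061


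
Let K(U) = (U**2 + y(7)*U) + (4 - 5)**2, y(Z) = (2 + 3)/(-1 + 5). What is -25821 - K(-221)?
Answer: -297547/4 ≈ -74387.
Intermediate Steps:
y(Z) = 5/4
K(U) = 1 + U**2 + 5*U/4 (K(U) = (U**2 + 5*U/4) + (4 - 5)**2 = (U**2 + 5*U/4) + (-1)**2 = (U**2 + 5*U/4) + 1 = 1 + U**2 + 5*U/4)
-25821 - K(-221) = -25821 - (1 + (-221)**2 + (5/4)*(-221)) = -25821 - (1 + 48841 - 1105/4) = -25821 - 1*194263/4 = -25821 - 194263/4 = -297547/4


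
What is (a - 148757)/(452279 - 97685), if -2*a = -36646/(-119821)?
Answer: -8912115410/21243903837 ≈ -0.41951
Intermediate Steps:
a = -18323/119821 (a = -(-18323)/(-119821) = -(-18323)*(-1)/119821 = -½*36646/119821 = -18323/119821 ≈ -0.15292)
(a - 148757)/(452279 - 97685) = (-18323/119821 - 148757)/(452279 - 97685) = -17824230820/119821/354594 = -17824230820/119821*1/354594 = -8912115410/21243903837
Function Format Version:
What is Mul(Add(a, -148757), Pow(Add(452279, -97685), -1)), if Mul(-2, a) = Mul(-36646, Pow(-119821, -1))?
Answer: Rational(-8912115410, 21243903837) ≈ -0.41951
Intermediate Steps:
a = Rational(-18323, 119821) (a = Mul(Rational(-1, 2), Mul(-36646, Pow(-119821, -1))) = Mul(Rational(-1, 2), Mul(-36646, Rational(-1, 119821))) = Mul(Rational(-1, 2), Rational(36646, 119821)) = Rational(-18323, 119821) ≈ -0.15292)
Mul(Add(a, -148757), Pow(Add(452279, -97685), -1)) = Mul(Add(Rational(-18323, 119821), -148757), Pow(Add(452279, -97685), -1)) = Mul(Rational(-17824230820, 119821), Pow(354594, -1)) = Mul(Rational(-17824230820, 119821), Rational(1, 354594)) = Rational(-8912115410, 21243903837)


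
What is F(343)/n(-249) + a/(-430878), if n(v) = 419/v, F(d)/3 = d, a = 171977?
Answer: -110472050401/180537882 ≈ -611.91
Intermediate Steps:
F(d) = 3*d
F(343)/n(-249) + a/(-430878) = (3*343)/((419/(-249))) + 171977/(-430878) = 1029/((419*(-1/249))) + 171977*(-1/430878) = 1029/(-419/249) - 171977/430878 = 1029*(-249/419) - 171977/430878 = -256221/419 - 171977/430878 = -110472050401/180537882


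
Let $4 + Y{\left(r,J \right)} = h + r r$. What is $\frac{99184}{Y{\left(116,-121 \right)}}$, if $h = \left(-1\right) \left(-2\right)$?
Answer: $\frac{49592}{6727} \approx 7.3721$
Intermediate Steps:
$h = 2$
$Y{\left(r,J \right)} = -2 + r^{2}$ ($Y{\left(r,J \right)} = -4 + \left(2 + r r\right) = -4 + \left(2 + r^{2}\right) = -2 + r^{2}$)
$\frac{99184}{Y{\left(116,-121 \right)}} = \frac{99184}{-2 + 116^{2}} = \frac{99184}{-2 + 13456} = \frac{99184}{13454} = 99184 \cdot \frac{1}{13454} = \frac{49592}{6727}$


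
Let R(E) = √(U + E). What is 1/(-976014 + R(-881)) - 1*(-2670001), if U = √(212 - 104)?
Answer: 2670001 - 1/(976014 - I*√(881 - 6*√3)) ≈ 2.67e+6 - 3.0974e-11*I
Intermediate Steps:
U = 6*√3 (U = √108 = 6*√3 ≈ 10.392)
R(E) = √(E + 6*√3) (R(E) = √(6*√3 + E) = √(E + 6*√3))
1/(-976014 + R(-881)) - 1*(-2670001) = 1/(-976014 + √(-881 + 6*√3)) - 1*(-2670001) = 1/(-976014 + √(-881 + 6*√3)) + 2670001 = 2670001 + 1/(-976014 + √(-881 + 6*√3))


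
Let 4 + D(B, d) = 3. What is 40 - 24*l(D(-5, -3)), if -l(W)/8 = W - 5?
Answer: -1112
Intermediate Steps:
D(B, d) = -1 (D(B, d) = -4 + 3 = -1)
l(W) = 40 - 8*W (l(W) = -8*(W - 5) = -8*(-5 + W) = 40 - 8*W)
40 - 24*l(D(-5, -3)) = 40 - 24*(40 - 8*(-1)) = 40 - 24*(40 + 8) = 40 - 24*48 = 40 - 1152 = -1112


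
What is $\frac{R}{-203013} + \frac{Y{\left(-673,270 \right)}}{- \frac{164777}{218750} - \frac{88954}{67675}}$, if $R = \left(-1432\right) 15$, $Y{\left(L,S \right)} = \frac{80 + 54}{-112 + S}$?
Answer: $- \frac{1992242015489290}{6545647212883551} \approx -0.30436$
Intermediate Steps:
$Y{\left(L,S \right)} = \frac{134}{-112 + S}$
$R = -21480$
$\frac{R}{-203013} + \frac{Y{\left(-673,270 \right)}}{- \frac{164777}{218750} - \frac{88954}{67675}} = - \frac{21480}{-203013} + \frac{134 \frac{1}{-112 + 270}}{- \frac{164777}{218750} - \frac{88954}{67675}} = \left(-21480\right) \left(- \frac{1}{203013}\right) + \frac{134 \cdot \frac{1}{158}}{\left(-164777\right) \frac{1}{218750} - \frac{88954}{67675}} = \frac{7160}{67671} + \frac{134 \cdot \frac{1}{158}}{- \frac{164777}{218750} - \frac{88954}{67675}} = \frac{7160}{67671} + \frac{67}{79 \left(- \frac{1224398839}{592156250}\right)} = \frac{7160}{67671} + \frac{67}{79} \left(- \frac{592156250}{1224398839}\right) = \frac{7160}{67671} - \frac{39674468750}{96727508281} = - \frac{1992242015489290}{6545647212883551}$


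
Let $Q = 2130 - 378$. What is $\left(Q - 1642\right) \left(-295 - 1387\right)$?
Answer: $-185020$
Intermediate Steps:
$Q = 1752$ ($Q = 2130 - 378 = 1752$)
$\left(Q - 1642\right) \left(-295 - 1387\right) = \left(1752 - 1642\right) \left(-295 - 1387\right) = 110 \left(-1682\right) = -185020$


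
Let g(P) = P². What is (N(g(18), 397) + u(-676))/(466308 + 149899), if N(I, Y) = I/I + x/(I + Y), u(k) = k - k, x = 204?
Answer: 925/444285247 ≈ 2.0820e-6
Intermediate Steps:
u(k) = 0
N(I, Y) = 1 + 204/(I + Y) (N(I, Y) = I/I + 204/(I + Y) = 1 + 204/(I + Y))
(N(g(18), 397) + u(-676))/(466308 + 149899) = ((204 + 18² + 397)/(18² + 397) + 0)/(466308 + 149899) = ((204 + 324 + 397)/(324 + 397) + 0)/616207 = (925/721 + 0)*(1/616207) = (925/721)*(1/616207) = 925/444285247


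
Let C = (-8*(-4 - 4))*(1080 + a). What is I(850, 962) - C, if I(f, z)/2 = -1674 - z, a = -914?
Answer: -15896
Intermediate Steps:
I(f, z) = -3348 - 2*z (I(f, z) = 2*(-1674 - z) = -3348 - 2*z)
C = 10624 (C = (-8*(-4 - 4))*(1080 - 914) = -8*(-8)*166 = 64*166 = 10624)
I(850, 962) - C = (-3348 - 2*962) - 1*10624 = (-3348 - 1924) - 10624 = -5272 - 10624 = -15896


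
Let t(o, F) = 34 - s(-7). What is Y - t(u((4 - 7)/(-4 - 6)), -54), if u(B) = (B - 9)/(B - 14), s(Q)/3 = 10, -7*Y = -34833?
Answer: 34805/7 ≈ 4972.1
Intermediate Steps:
Y = 34833/7 (Y = -⅐*(-34833) = 34833/7 ≈ 4976.1)
s(Q) = 30 (s(Q) = 3*10 = 30)
u(B) = (-9 + B)/(-14 + B)
t(o, F) = 4 (t(o, F) = 34 - 1*30 = 34 - 30 = 4)
Y - t(u((4 - 7)/(-4 - 6)), -54) = 34833/7 - 1*4 = 34833/7 - 4 = 34805/7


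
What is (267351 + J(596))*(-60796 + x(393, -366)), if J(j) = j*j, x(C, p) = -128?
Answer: -37929271908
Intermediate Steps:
J(j) = j²
(267351 + J(596))*(-60796 + x(393, -366)) = (267351 + 596²)*(-60796 - 128) = (267351 + 355216)*(-60924) = 622567*(-60924) = -37929271908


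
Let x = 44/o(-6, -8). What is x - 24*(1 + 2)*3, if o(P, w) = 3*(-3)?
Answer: -1988/9 ≈ -220.89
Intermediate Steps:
o(P, w) = -9
x = -44/9 (x = 44/(-9) = 44*(-⅑) = -44/9 ≈ -4.8889)
x - 24*(1 + 2)*3 = -44/9 - 24*(1 + 2)*3 = -44/9 - 72*3 = -44/9 - 24*9 = -44/9 - 216 = -1988/9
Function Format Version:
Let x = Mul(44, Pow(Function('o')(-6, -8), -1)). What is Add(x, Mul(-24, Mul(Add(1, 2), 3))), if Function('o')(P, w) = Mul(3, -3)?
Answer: Rational(-1988, 9) ≈ -220.89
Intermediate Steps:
Function('o')(P, w) = -9
x = Rational(-44, 9) (x = Mul(44, Pow(-9, -1)) = Mul(44, Rational(-1, 9)) = Rational(-44, 9) ≈ -4.8889)
Add(x, Mul(-24, Mul(Add(1, 2), 3))) = Add(Rational(-44, 9), Mul(-24, Mul(Add(1, 2), 3))) = Add(Rational(-44, 9), Mul(-24, Mul(3, 3))) = Add(Rational(-44, 9), Mul(-24, 9)) = Add(Rational(-44, 9), -216) = Rational(-1988, 9)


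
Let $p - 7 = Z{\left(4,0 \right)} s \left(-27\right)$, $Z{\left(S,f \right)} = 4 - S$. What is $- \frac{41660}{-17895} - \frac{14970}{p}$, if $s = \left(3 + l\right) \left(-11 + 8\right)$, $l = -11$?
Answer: $- \frac{53519306}{25053} \approx -2136.2$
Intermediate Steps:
$s = 24$ ($s = \left(3 - 11\right) \left(-11 + 8\right) = \left(-8\right) \left(-3\right) = 24$)
$p = 7$ ($p = 7 + \left(4 - 4\right) 24 \left(-27\right) = 7 + 0 \cdot 24 \left(-27\right) = 7 + 0 \left(-27\right) = 7 + 0 = 7$)
$- \frac{41660}{-17895} - \frac{14970}{p} = - \frac{41660}{-17895} - \frac{14970}{7} = \left(-41660\right) \left(- \frac{1}{17895}\right) - \frac{14970}{7} = \frac{8332}{3579} - \frac{14970}{7} = - \frac{53519306}{25053}$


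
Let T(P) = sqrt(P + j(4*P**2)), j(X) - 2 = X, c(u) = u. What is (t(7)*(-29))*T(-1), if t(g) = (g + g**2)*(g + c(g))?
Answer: -22736*sqrt(5) ≈ -50839.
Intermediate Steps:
j(X) = 2 + X
t(g) = 2*g*(g + g**2) (t(g) = (g + g**2)*(g + g) = (g + g**2)*(2*g) = 2*g*(g + g**2))
T(P) = sqrt(2 + P + 4*P**2) (T(P) = sqrt(P + (2 + 4*P**2)) = sqrt(2 + P + 4*P**2))
(t(7)*(-29))*T(-1) = ((2*7**2*(1 + 7))*(-29))*sqrt(2 - 1 + 4*(-1)**2) = ((2*49*8)*(-29))*sqrt(2 - 1 + 4*1) = (784*(-29))*sqrt(2 - 1 + 4) = -22736*sqrt(5)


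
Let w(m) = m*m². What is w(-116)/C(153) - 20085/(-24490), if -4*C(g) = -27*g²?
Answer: -28042157701/3095746614 ≈ -9.0583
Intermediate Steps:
w(m) = m³
C(g) = 27*g²/4 (C(g) = -(-27)*g²/4 = 27*g²/4)
w(-116)/C(153) - 20085/(-24490) = (-116)³/(((27/4)*153²)) - 20085/(-24490) = -1560896/((27/4)*23409) - 20085*(-1/24490) = -1560896/632043/4 + 4017/4898 = -1560896*4/632043 + 4017/4898 = -6243584/632043 + 4017/4898 = -28042157701/3095746614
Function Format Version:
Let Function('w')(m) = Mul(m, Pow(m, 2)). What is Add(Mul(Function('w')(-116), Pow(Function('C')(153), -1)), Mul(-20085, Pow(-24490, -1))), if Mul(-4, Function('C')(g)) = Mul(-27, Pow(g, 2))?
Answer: Rational(-28042157701, 3095746614) ≈ -9.0583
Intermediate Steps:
Function('w')(m) = Pow(m, 3)
Function('C')(g) = Mul(Rational(27, 4), Pow(g, 2)) (Function('C')(g) = Mul(Rational(-1, 4), Mul(-27, Pow(g, 2))) = Mul(Rational(27, 4), Pow(g, 2)))
Add(Mul(Function('w')(-116), Pow(Function('C')(153), -1)), Mul(-20085, Pow(-24490, -1))) = Add(Mul(Pow(-116, 3), Pow(Mul(Rational(27, 4), Pow(153, 2)), -1)), Mul(-20085, Pow(-24490, -1))) = Add(Mul(-1560896, Pow(Mul(Rational(27, 4), 23409), -1)), Mul(-20085, Rational(-1, 24490))) = Add(Mul(-1560896, Pow(Rational(632043, 4), -1)), Rational(4017, 4898)) = Add(Mul(-1560896, Rational(4, 632043)), Rational(4017, 4898)) = Add(Rational(-6243584, 632043), Rational(4017, 4898)) = Rational(-28042157701, 3095746614)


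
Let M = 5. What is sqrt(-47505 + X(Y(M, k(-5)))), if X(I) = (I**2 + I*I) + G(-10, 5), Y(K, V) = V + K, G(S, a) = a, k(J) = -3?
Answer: 2*I*sqrt(11873) ≈ 217.93*I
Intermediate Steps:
Y(K, V) = K + V
X(I) = 5 + 2*I**2 (X(I) = (I**2 + I*I) + 5 = (I**2 + I**2) + 5 = 2*I**2 + 5 = 5 + 2*I**2)
sqrt(-47505 + X(Y(M, k(-5)))) = sqrt(-47505 + (5 + 2*(5 - 3)**2)) = sqrt(-47505 + (5 + 2*2**2)) = sqrt(-47505 + (5 + 2*4)) = sqrt(-47505 + (5 + 8)) = sqrt(-47505 + 13) = sqrt(-47492) = 2*I*sqrt(11873)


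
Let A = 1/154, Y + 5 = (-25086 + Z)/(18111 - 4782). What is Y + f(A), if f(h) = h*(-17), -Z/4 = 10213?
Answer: -20644375/2052666 ≈ -10.057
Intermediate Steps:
Z = -40852 (Z = -4*10213 = -40852)
Y = -132583/13329 (Y = -5 + (-25086 - 40852)/(18111 - 4782) = -5 - 65938/13329 = -132583/13329 ≈ -9.9470)
A = 1/154 ≈ 0.0064935
f(h) = -17*h
Y + f(A) = -132583/13329 - 17*1/154 = -132583/13329 - 17/154 = -20644375/2052666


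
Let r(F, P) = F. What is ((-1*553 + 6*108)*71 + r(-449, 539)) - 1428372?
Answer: -1422076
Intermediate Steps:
((-1*553 + 6*108)*71 + r(-449, 539)) - 1428372 = ((-1*553 + 6*108)*71 - 449) - 1428372 = ((-553 + 648)*71 - 449) - 1428372 = (95*71 - 449) - 1428372 = (6745 - 449) - 1428372 = 6296 - 1428372 = -1422076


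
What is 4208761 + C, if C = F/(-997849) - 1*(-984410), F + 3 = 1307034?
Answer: 5181999182148/997849 ≈ 5.1932e+6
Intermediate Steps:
F = 1307031 (F = -3 + 1307034 = 1307031)
C = 982291227059/997849 (C = 1307031/(-997849) - 1*(-984410) = 1307031*(-1/997849) + 984410 = -1307031/997849 + 984410 = 982291227059/997849 ≈ 9.8441e+5)
4208761 + C = 4208761 + 982291227059/997849 = 5181999182148/997849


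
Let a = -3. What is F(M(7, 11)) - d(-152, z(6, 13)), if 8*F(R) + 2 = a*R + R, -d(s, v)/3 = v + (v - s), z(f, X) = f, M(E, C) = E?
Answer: 490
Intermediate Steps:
d(s, v) = -6*v + 3*s (d(s, v) = -3*(v + (v - s)) = -3*(-s + 2*v) = -6*v + 3*s)
F(R) = -¼ - R/4 (F(R) = -¼ + (-3*R + R)/8 = -¼ + (-2*R)/8 = -¼ - R/4)
F(M(7, 11)) - d(-152, z(6, 13)) = (-¼ - ¼*7) - (-6*6 + 3*(-152)) = (-¼ - 7/4) - (-36 - 456) = -2 - 1*(-492) = -2 + 492 = 490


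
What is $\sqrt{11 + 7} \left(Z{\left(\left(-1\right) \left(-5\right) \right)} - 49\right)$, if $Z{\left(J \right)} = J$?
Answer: $- 132 \sqrt{2} \approx -186.68$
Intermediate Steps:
$\sqrt{11 + 7} \left(Z{\left(\left(-1\right) \left(-5\right) \right)} - 49\right) = \sqrt{11 + 7} \left(\left(-1\right) \left(-5\right) - 49\right) = \sqrt{18} \left(5 - 49\right) = 3 \sqrt{2} \left(-44\right) = - 132 \sqrt{2}$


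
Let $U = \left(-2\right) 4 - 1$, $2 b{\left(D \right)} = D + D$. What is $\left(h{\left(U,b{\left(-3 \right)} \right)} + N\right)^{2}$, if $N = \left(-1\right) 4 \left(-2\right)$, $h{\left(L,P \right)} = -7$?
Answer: $1$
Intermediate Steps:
$b{\left(D \right)} = D$ ($b{\left(D \right)} = \frac{D + D}{2} = \frac{2 D}{2} = D$)
$U = -9$ ($U = -8 - 1 = -9$)
$N = 8$ ($N = \left(-4\right) \left(-2\right) = 8$)
$\left(h{\left(U,b{\left(-3 \right)} \right)} + N\right)^{2} = \left(-7 + 8\right)^{2} = 1^{2} = 1$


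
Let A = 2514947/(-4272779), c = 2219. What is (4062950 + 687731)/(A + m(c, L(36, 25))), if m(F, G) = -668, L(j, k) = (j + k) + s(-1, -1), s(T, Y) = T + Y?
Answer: -1561431539423/219748563 ≈ -7105.5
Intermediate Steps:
A = -2514947/4272779 (A = 2514947*(-1/4272779) = -2514947/4272779 ≈ -0.58860)
L(j, k) = -2 + j + k (L(j, k) = (j + k) + (-1 - 1) = (j + k) - 2 = -2 + j + k)
(4062950 + 687731)/(A + m(c, L(36, 25))) = (4062950 + 687731)/(-2514947/4272779 - 668) = 4750681/(-2856731319/4272779) = 4750681*(-4272779/2856731319) = -1561431539423/219748563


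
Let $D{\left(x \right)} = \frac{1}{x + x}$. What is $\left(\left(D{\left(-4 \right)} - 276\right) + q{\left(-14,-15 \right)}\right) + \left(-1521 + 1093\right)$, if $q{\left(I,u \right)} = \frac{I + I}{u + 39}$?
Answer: $- \frac{16927}{24} \approx -705.29$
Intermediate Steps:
$D{\left(x \right)} = \frac{1}{2 x}$
$q{\left(I,u \right)} = \frac{2 I}{39 + u}$
$\left(\left(D{\left(-4 \right)} - 276\right) + q{\left(-14,-15 \right)}\right) + \left(-1521 + 1093\right) = \left(\left(\frac{1}{2 \left(-4\right)} - 276\right) + 2 \left(-14\right) \frac{1}{39 - 15}\right) + \left(-1521 + 1093\right) = \left(\left(\frac{1}{2} \left(- \frac{1}{4}\right) - 276\right) + 2 \left(-14\right) \frac{1}{24}\right) - 428 = \left(\left(- \frac{1}{8} - 276\right) + 2 \left(-14\right) \frac{1}{24}\right) - 428 = \left(- \frac{2209}{8} - \frac{7}{6}\right) - 428 = - \frac{6655}{24} - 428 = - \frac{16927}{24}$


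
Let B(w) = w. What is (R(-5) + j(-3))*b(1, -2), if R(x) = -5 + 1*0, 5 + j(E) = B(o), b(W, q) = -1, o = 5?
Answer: 5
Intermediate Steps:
j(E) = 0 (j(E) = -5 + 5 = 0)
R(x) = -5 (R(x) = -5 + 0 = -5)
(R(-5) + j(-3))*b(1, -2) = (-5 + 0)*(-1) = -5*(-1) = 5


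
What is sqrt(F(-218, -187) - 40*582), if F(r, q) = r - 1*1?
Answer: 3*I*sqrt(2611) ≈ 153.29*I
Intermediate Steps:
F(r, q) = -1 + r (F(r, q) = r - 1 = -1 + r)
sqrt(F(-218, -187) - 40*582) = sqrt((-1 - 218) - 40*582) = sqrt(-219 - 23280) = sqrt(-23499) = 3*I*sqrt(2611)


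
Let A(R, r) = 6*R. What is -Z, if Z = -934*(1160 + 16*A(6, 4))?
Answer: 1621424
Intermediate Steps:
Z = -1621424 (Z = -934*(1160 + 16*(6*6)) = -934*(1160 + 16*36) = -934*(1160 + 576) = -934*1736 = -1621424)
-Z = -1*(-1621424) = 1621424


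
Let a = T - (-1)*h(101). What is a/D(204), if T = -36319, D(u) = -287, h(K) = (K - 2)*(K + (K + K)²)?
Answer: -4013276/287 ≈ -13984.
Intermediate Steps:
h(K) = (-2 + K)*(K + 4*K²) (h(K) = (-2 + K)*(K + (2*K)²) = (-2 + K)*(K + 4*K²))
a = 4013276 (a = -36319 - (-1)*101*(-2 - 7*101 + 4*101²) = -36319 - (-1)*101*(-2 - 707 + 4*10201) = -36319 - (-1)*101*(-2 - 707 + 40804) = -36319 - (-1)*101*40095 = -36319 - (-1)*4049595 = -36319 - 1*(-4049595) = -36319 + 4049595 = 4013276)
a/D(204) = 4013276/(-287) = 4013276*(-1/287) = -4013276/287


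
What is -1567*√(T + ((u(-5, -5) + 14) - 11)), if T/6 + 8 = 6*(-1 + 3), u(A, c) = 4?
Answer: -1567*√31 ≈ -8724.7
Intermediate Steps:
T = 24 (T = -48 + 6*(6*(-1 + 3)) = -48 + 6*(6*2) = -48 + 6*12 = -48 + 72 = 24)
-1567*√(T + ((u(-5, -5) + 14) - 11)) = -1567*√(24 + ((4 + 14) - 11)) = -1567*√(24 + (18 - 11)) = -1567*√(24 + 7) = -1567*√31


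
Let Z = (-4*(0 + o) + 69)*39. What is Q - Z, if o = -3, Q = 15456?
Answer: 12297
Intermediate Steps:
Z = 3159 (Z = (-4*(0 - 3) + 69)*39 = (-4*(-3) + 69)*39 = (12 + 69)*39 = 81*39 = 3159)
Q - Z = 15456 - 1*3159 = 15456 - 3159 = 12297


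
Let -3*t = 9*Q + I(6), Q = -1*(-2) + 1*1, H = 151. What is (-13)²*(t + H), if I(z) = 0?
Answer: 23998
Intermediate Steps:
Q = 3 (Q = 2 + 1 = 3)
t = -9 (t = -(9*3 + 0)/3 = -(27 + 0)/3 = -⅓*27 = -9)
(-13)²*(t + H) = (-13)²*(-9 + 151) = 169*142 = 23998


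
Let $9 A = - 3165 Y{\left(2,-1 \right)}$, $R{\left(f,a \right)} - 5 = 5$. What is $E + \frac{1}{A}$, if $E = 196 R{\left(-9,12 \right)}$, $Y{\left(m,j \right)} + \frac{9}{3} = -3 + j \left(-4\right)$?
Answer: $\frac{4135603}{2110} \approx 1960.0$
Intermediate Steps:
$Y{\left(m,j \right)} = -6 - 4 j$ ($Y{\left(m,j \right)} = -3 + \left(-3 + j \left(-4\right)\right) = -3 - \left(3 + 4 j\right) = -6 - 4 j$)
$R{\left(f,a \right)} = 10$ ($R{\left(f,a \right)} = 5 + 5 = 10$)
$E = 1960$ ($E = 196 \cdot 10 = 1960$)
$A = \frac{2110}{3}$ ($A = \frac{\left(-3165\right) \left(-6 - -4\right)}{9} = \frac{\left(-3165\right) \left(-6 + 4\right)}{9} = \frac{\left(-3165\right) \left(-2\right)}{9} = \frac{1}{9} \cdot 6330 = \frac{2110}{3} \approx 703.33$)
$E + \frac{1}{A} = 1960 + \frac{1}{\frac{2110}{3}} = 1960 + \frac{3}{2110} = \frac{4135603}{2110}$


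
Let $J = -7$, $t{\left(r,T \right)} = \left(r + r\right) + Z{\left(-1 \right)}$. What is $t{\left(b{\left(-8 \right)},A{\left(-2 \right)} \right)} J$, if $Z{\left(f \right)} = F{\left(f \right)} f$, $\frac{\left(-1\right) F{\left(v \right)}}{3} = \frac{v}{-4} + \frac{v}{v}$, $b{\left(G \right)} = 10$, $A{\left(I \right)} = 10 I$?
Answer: $- \frac{665}{4} \approx -166.25$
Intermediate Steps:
$F{\left(v \right)} = -3 + \frac{3 v}{4}$ ($F{\left(v \right)} = - 3 \left(\frac{v}{-4} + \frac{v}{v}\right) = - 3 \left(v \left(- \frac{1}{4}\right) + 1\right) = - 3 \left(- \frac{v}{4} + 1\right) = - 3 \left(1 - \frac{v}{4}\right) = -3 + \frac{3 v}{4}$)
$Z{\left(f \right)} = f \left(-3 + \frac{3 f}{4}\right)$ ($Z{\left(f \right)} = \left(-3 + \frac{3 f}{4}\right) f = f \left(-3 + \frac{3 f}{4}\right)$)
$t{\left(r,T \right)} = \frac{15}{4} + 2 r$ ($t{\left(r,T \right)} = \left(r + r\right) + \frac{3}{4} \left(-1\right) \left(-4 - 1\right) = 2 r + \frac{3}{4} \left(-1\right) \left(-5\right) = 2 r + \frac{15}{4} = \frac{15}{4} + 2 r$)
$t{\left(b{\left(-8 \right)},A{\left(-2 \right)} \right)} J = \left(\frac{15}{4} + 2 \cdot 10\right) \left(-7\right) = \left(\frac{15}{4} + 20\right) \left(-7\right) = \frac{95}{4} \left(-7\right) = - \frac{665}{4}$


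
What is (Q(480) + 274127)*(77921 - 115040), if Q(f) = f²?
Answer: -18727537713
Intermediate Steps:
(Q(480) + 274127)*(77921 - 115040) = (480² + 274127)*(77921 - 115040) = (230400 + 274127)*(-37119) = 504527*(-37119) = -18727537713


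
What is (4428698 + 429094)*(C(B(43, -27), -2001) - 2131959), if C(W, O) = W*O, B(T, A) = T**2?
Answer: -28329710247936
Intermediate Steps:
C(W, O) = O*W
(4428698 + 429094)*(C(B(43, -27), -2001) - 2131959) = (4428698 + 429094)*(-2001*43**2 - 2131959) = 4857792*(-2001*1849 - 2131959) = 4857792*(-3699849 - 2131959) = 4857792*(-5831808) = -28329710247936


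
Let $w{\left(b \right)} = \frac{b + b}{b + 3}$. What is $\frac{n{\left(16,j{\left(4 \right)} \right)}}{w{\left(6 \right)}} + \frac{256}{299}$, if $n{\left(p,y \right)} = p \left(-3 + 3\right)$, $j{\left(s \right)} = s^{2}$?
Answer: $\frac{256}{299} \approx 0.85619$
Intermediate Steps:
$w{\left(b \right)} = \frac{2 b}{3 + b}$
$n{\left(p,y \right)} = 0$ ($n{\left(p,y \right)} = p 0 = 0$)
$\frac{n{\left(16,j{\left(4 \right)} \right)}}{w{\left(6 \right)}} + \frac{256}{299} = \frac{0}{2 \cdot 6 \frac{1}{3 + 6}} + \frac{256}{299} = \frac{0}{2 \cdot 6 \cdot \frac{1}{9}} + 256 \cdot \frac{1}{299} = \frac{0}{2 \cdot 6 \cdot \frac{1}{9}} + \frac{256}{299} = \frac{0}{\frac{4}{3}} + \frac{256}{299} = 0 \cdot \frac{3}{4} + \frac{256}{299} = 0 + \frac{256}{299} = \frac{256}{299}$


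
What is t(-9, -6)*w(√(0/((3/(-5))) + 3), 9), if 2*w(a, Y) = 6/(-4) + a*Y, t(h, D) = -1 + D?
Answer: 21/4 - 63*√3/2 ≈ -49.310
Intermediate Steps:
w(a, Y) = -¾ + Y*a/2 (w(a, Y) = (6/(-4) + a*Y)/2 = (6*(-¼) + Y*a)/2 = (-3/2 + Y*a)/2 = -¾ + Y*a/2)
t(-9, -6)*w(√(0/((3/(-5))) + 3), 9) = (-1 - 6)*(-¾ + (½)*9*√(0/((3/(-5))) + 3)) = -7*(-¾ + (½)*9*√(0/((3*(-⅕))) + 3)) = -7*(-¾ + (½)*9*√(0/(-⅗) + 3)) = -7*(-¾ + (½)*9*√(0*(-5/3) + 3)) = -7*(-¾ + (½)*9*√(0 + 3)) = -7*(-¾ + (½)*9*√3) = -7*(-¾ + 9*√3/2) = 21/4 - 63*√3/2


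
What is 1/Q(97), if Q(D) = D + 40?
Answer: 1/137 ≈ 0.0072993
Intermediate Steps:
Q(D) = 40 + D
1/Q(97) = 1/(40 + 97) = 1/137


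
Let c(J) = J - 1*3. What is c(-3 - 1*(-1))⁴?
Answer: 625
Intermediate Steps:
c(J) = -3 + J (c(J) = J - 3 = -3 + J)
c(-3 - 1*(-1))⁴ = (-3 + (-3 - 1*(-1)))⁴ = (-3 + (-3 + 1))⁴ = (-3 - 2)⁴ = (-5)⁴ = 625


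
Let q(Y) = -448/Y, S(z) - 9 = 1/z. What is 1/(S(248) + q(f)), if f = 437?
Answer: 108376/864717 ≈ 0.12533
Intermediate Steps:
S(z) = 9 + 1/z
1/(S(248) + q(f)) = 1/((9 + 1/248) - 448/437) = 1/((9 + 1/248) - 448*1/437) = 1/(2233/248 - 448/437) = 1/(864717/108376) = 108376/864717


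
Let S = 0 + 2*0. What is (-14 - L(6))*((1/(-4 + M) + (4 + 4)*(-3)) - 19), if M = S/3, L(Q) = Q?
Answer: 865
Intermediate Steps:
S = 0 (S = 0 + 0 = 0)
M = 0 (M = 0/3 = 0*(1/3) = 0)
(-14 - L(6))*((1/(-4 + M) + (4 + 4)*(-3)) - 19) = (-14 - 1*6)*((1/(-4 + 0) + (4 + 4)*(-3)) - 19) = (-14 - 6)*((1/(-4) + 8*(-3)) - 19) = -20*((-1/4 - 24) - 19) = -20*(-97/4 - 19) = -20*(-173/4) = 865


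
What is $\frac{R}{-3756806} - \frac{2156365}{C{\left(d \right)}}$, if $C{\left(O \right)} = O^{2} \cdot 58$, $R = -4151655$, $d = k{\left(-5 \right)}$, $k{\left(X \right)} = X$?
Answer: $- \frac{404751253522}{272368435} \approx -1486.0$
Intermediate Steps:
$d = -5$
$C{\left(O \right)} = 58 O^{2}$
$\frac{R}{-3756806} - \frac{2156365}{C{\left(d \right)}} = - \frac{4151655}{-3756806} - \frac{2156365}{58 \left(-5\right)^{2}} = \left(-4151655\right) \left(- \frac{1}{3756806}\right) - \frac{2156365}{58 \cdot 25} = \frac{4151655}{3756806} - \frac{2156365}{1450} = \frac{4151655}{3756806} - \frac{431273}{290} = - \frac{404751253522}{272368435}$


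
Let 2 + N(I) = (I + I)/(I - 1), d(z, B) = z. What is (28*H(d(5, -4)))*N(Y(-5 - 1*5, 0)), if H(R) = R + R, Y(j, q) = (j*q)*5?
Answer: -560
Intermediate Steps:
Y(j, q) = 5*j*q
H(R) = 2*R
N(I) = -2 + 2*I/(-1 + I) (N(I) = -2 + (I + I)/(I - 1) = -2 + (2*I)/(-1 + I) = -2 + 2*I/(-1 + I))
(28*H(d(5, -4)))*N(Y(-5 - 1*5, 0)) = (28*(2*5))*(2/(-1 + 5*(-5 - 1*5)*0)) = (28*10)*(2/(-1 + 5*(-5 - 5)*0)) = 280*(2/(-1 + 5*(-10)*0)) = 280*(2/(-1 + 0)) = 280*(2/(-1)) = 280*(2*(-1)) = 280*(-2) = -560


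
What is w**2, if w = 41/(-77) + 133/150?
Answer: 16736281/133402500 ≈ 0.12546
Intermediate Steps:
w = 4091/11550 (w = 41*(-1/77) + 133*(1/150) = -41/77 + 133/150 = 4091/11550 ≈ 0.35420)
w**2 = (4091/11550)**2 = 16736281/133402500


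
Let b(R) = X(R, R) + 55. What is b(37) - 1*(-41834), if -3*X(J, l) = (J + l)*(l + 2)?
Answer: 40927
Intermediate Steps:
X(J, l) = -(2 + l)*(J + l)/3 (X(J, l) = -(J + l)*(l + 2)/3 = -(J + l)*(2 + l)/3 = -(2 + l)*(J + l)/3)
b(R) = 55 - 4*R/3 - 2*R**2/3 (b(R) = (-2*R/3 - 2*R/3 - R**2/3 - R*R/3) + 55 = (-2*R/3 - 2*R/3 - R**2/3 - R**2/3) + 55 = (-4*R/3 - 2*R**2/3) + 55 = 55 - 4*R/3 - 2*R**2/3)
b(37) - 1*(-41834) = (55 - 4/3*37 - 2/3*37**2) - 1*(-41834) = (55 - 148/3 - 2/3*1369) + 41834 = (55 - 148/3 - 2738/3) + 41834 = -907 + 41834 = 40927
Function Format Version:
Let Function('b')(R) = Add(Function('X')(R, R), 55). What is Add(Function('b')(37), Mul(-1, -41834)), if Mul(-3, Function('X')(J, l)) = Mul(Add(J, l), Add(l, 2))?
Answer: 40927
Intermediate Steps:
Function('X')(J, l) = Mul(Rational(-1, 3), Add(2, l), Add(J, l)) (Function('X')(J, l) = Mul(Rational(-1, 3), Mul(Add(J, l), Add(l, 2))) = Mul(Rational(-1, 3), Mul(Add(J, l), Add(2, l))) = Mul(Rational(-1, 3), Mul(Add(2, l), Add(J, l))) = Mul(Rational(-1, 3), Add(2, l), Add(J, l)))
Function('b')(R) = Add(55, Mul(Rational(-4, 3), R), Mul(Rational(-2, 3), Pow(R, 2))) (Function('b')(R) = Add(Add(Mul(Rational(-2, 3), R), Mul(Rational(-2, 3), R), Mul(Rational(-1, 3), Pow(R, 2)), Mul(Rational(-1, 3), R, R)), 55) = Add(Add(Mul(Rational(-2, 3), R), Mul(Rational(-2, 3), R), Mul(Rational(-1, 3), Pow(R, 2)), Mul(Rational(-1, 3), Pow(R, 2))), 55) = Add(Add(Mul(Rational(-4, 3), R), Mul(Rational(-2, 3), Pow(R, 2))), 55) = Add(55, Mul(Rational(-4, 3), R), Mul(Rational(-2, 3), Pow(R, 2))))
Add(Function('b')(37), Mul(-1, -41834)) = Add(Add(55, Mul(Rational(-4, 3), 37), Mul(Rational(-2, 3), Pow(37, 2))), Mul(-1, -41834)) = Add(Add(55, Rational(-148, 3), Mul(Rational(-2, 3), 1369)), 41834) = Add(Add(55, Rational(-148, 3), Rational(-2738, 3)), 41834) = Add(-907, 41834) = 40927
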